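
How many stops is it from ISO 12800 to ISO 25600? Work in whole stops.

12800 → 25600 — count the steps: 1 stop.

1 stop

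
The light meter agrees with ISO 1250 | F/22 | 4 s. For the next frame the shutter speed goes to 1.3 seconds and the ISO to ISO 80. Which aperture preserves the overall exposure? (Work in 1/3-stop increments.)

f/3.2

Shutter speed: 4 → 3.2 → 2.5 → 2 → 1.6 → 1.3 — 1 2/3 stops shorter (darker).
ISO: 1250 → 1000 → 800 → 640 → 500 → 400 → 320 → 250 → 200 → 160 → 125 → 100 → 80 — 4 stops lower (darker).
Net change so far: 5 2/3 stops darker. Offset with the aperture: f/22 → f/20 → f/18 → f/16 → f/14 → f/13 → f/11 → f/10 → f/9 → f/8 → f/7.1 → f/6.3 → f/5.6 → f/5 → f/4.5 → f/4 → f/3.5 → f/3.2.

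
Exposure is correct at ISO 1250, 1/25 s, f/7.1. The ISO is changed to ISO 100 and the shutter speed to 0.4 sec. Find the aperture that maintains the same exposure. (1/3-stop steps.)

f/6.3

ISO: 1250 → 1000 → 800 → 640 → 500 → 400 → 320 → 250 → 200 → 160 → 125 → 100 — 3 2/3 stops lower (darker).
Shutter speed: 1/25 → 1/20 → 1/15 → 1/13 → 1/10 → 1/8 → 1/6 → 1/5 → 1/4 → 0.3 → 0.4 — 3 1/3 stops slower (brighter).
Net change so far: 1/3 stop darker. Offset with the aperture: f/7.1 → f/6.3.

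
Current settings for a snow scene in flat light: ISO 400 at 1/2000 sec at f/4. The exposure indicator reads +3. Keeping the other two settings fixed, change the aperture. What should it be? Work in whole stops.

f/11

Overexposed by 3 stops → need 3 stops darker.
Aperture: f/4 → f/5.6 → f/8 → f/11.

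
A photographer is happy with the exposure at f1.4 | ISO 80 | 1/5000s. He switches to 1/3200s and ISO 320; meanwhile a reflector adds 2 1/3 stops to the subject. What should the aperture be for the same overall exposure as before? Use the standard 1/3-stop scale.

Scene light: 2 1/3 stops brighter.
Shutter speed: 1/5000 → 1/4000 → 1/3200 — 2/3 stop longer (brighter).
ISO: 80 → 100 → 125 → 160 → 200 → 250 → 320 — 2 stops higher (brighter).
Net so far: 5 stops brighter. Aperture: f/1.4 → f/1.6 → f/1.8 → f/2 → f/2.2 → f/2.5 → f/2.8 → f/3.2 → f/3.5 → f/4 → f/4.5 → f/5 → f/5.6 → f/6.3 → f/7.1 → f/8.

f/8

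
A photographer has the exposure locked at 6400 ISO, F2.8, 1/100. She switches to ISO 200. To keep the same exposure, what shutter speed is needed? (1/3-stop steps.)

ISO: 6400 → 5000 → 4000 → 3200 → 2500 → 2000 → 1600 → 1250 → 1000 → 800 → 640 → 500 → 400 → 320 → 250 → 200 — 5 stops dropped (darker).
Need 5 stops brighter from the shutter speed: 1/100 → 1/80 → 1/60 → 1/50 → 1/40 → 1/30 → 1/25 → 1/20 → 1/15 → 1/13 → 1/10 → 1/8 → 1/6 → 1/5 → 1/4 → 0.3.

0.3 s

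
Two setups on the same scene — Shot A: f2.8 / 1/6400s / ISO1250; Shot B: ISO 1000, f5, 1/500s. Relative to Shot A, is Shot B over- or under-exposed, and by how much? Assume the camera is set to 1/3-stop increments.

1 2/3 stops brighter

Aperture: f/2.8 → f/3.2 → f/3.5 → f/4 → f/4.5 → f/5 — 1 2/3 stops stopped down (darker).
Shutter speed: 1/6400 → 1/5000 → 1/4000 → 1/3200 → 1/2500 → 1/2000 → 1/1600 → 1/1250 → 1/1000 → 1/800 → 1/640 → 1/500 — 3 2/3 stops longer (brighter).
ISO: 1250 → 1000 — 1/3 stop dropped (darker).
Net: −1 2/3 +3 2/3 −1/3 = +1 2/3 stops.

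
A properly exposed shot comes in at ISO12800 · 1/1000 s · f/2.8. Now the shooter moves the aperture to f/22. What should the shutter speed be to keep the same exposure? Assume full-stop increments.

1/15s

Aperture: f/2.8 → f/4 → f/5.6 → f/8 → f/11 → f/16 → f/22 — 6 stops stopped down (darker).
Need 6 stops brighter from the shutter speed: 1/1000 → 1/500 → 1/250 → 1/125 → 1/60 → 1/30 → 1/15.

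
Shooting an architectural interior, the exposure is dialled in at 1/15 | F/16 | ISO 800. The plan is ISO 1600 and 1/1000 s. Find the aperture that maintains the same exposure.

f/2.8

ISO: 800 → 1600 — 1 stop raised (brighter).
Shutter speed: 1/15 → 1/30 → 1/60 → 1/125 → 1/250 → 1/500 → 1/1000 — 6 stops shorter (darker).
Net change so far: 5 stops darker. Offset with the aperture: f/16 → f/11 → f/8 → f/5.6 → f/4 → f/2.8.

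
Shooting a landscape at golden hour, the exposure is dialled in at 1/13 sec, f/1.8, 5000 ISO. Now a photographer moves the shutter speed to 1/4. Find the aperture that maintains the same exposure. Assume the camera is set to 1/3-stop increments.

f/3.2

Shutter speed: 1/13 → 1/10 → 1/8 → 1/6 → 1/5 → 1/4 — 1 2/3 stops longer (brighter).
Need 1 2/3 stops darker from the aperture: f/1.8 → f/2 → f/2.2 → f/2.5 → f/2.8 → f/3.2.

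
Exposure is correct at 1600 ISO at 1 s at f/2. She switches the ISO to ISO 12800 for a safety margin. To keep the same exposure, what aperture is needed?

ISO: 1600 → 3200 → 6400 → 12800 — 3 stops higher (brighter).
Need 3 stops darker from the aperture: f/2 → f/2.8 → f/4 → f/5.6.

f/5.6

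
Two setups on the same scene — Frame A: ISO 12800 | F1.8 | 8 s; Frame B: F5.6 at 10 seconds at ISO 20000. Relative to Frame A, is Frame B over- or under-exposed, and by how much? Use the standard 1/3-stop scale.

Aperture: f/1.8 → f/2 → f/2.2 → f/2.5 → f/2.8 → f/3.2 → f/3.5 → f/4 → f/4.5 → f/5 → f/5.6 — 3 1/3 stops stopped down (darker).
Shutter speed: 8 → 10 — 1/3 stop slower (brighter).
ISO: 12800 → 16000 → 20000 — 2/3 stop raised (brighter).
Net: −3 1/3 +1/3 +2/3 = −2 1/3 stops.

2 1/3 stops darker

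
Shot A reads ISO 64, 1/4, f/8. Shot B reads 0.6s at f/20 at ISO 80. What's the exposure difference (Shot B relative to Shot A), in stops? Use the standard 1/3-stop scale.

Aperture: f/8 → f/9 → f/10 → f/11 → f/13 → f/14 → f/16 → f/18 → f/20 — 2 2/3 stops smaller aperture (darker).
Shutter speed: 1/4 → 0.3 → 0.4 → 0.5 → 0.6 — 1 1/3 stops longer (brighter).
ISO: 64 → 80 — 1/3 stop raised (brighter).
Net: −2 2/3 +1 1/3 +1/3 = −1 stop.

1 stop darker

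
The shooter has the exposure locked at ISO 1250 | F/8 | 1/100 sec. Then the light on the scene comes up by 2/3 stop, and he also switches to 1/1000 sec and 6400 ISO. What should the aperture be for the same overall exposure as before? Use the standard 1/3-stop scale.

f/7.1

Scene light: 2/3 stop brighter.
Shutter speed: 1/100 → 1/125 → 1/160 → 1/200 → 1/250 → 1/320 → 1/400 → 1/500 → 1/640 → 1/800 → 1/1000 — 3 1/3 stops shorter (darker).
ISO: 1250 → 1600 → 2000 → 2500 → 3200 → 4000 → 5000 → 6400 — 2 1/3 stops raised (brighter).
Net so far: 1/3 stop darker. Aperture: f/8 → f/7.1.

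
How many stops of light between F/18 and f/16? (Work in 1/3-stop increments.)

1/3 stop

f/18 → f/16 — count the steps: 1 third-stops = 1/3 stop.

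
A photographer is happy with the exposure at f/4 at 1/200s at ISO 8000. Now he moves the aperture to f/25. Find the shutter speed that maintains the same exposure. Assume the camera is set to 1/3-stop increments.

1/5s

Aperture: f/4 → f/4.5 → f/5 → f/5.6 → f/6.3 → f/7.1 → f/8 → f/9 → f/10 → f/11 → f/13 → f/14 → f/16 → f/18 → f/20 → f/22 → f/25 — 5 1/3 stops stopped down (darker).
Need 5 1/3 stops brighter from the shutter speed: 1/200 → 1/160 → 1/125 → 1/100 → 1/80 → 1/60 → 1/50 → 1/40 → 1/30 → 1/25 → 1/20 → 1/15 → 1/13 → 1/10 → 1/8 → 1/6 → 1/5.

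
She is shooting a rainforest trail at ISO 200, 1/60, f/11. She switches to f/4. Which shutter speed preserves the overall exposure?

Aperture: f/11 → f/8 → f/5.6 → f/4 — 3 stops larger aperture (brighter).
Need 3 stops darker from the shutter speed: 1/60 → 1/125 → 1/250 → 1/500.

1/500s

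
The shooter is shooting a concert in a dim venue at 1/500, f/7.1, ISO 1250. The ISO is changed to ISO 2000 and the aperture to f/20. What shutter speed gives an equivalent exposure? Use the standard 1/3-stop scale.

ISO: 1250 → 1600 → 2000 — 2/3 stop higher (brighter).
Aperture: f/7.1 → f/8 → f/9 → f/10 → f/11 → f/13 → f/14 → f/16 → f/18 → f/20 — 3 stops stopped down (darker).
Net change so far: 2 1/3 stops darker. Offset with the shutter speed: 1/500 → 1/400 → 1/320 → 1/250 → 1/200 → 1/160 → 1/125 → 1/100.

1/100s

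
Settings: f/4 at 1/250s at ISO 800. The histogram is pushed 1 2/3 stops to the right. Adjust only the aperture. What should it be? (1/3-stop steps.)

f/7.1

Overexposed by 1 2/3 stops → need 1 2/3 stops darker.
Aperture: f/4 → f/4.5 → f/5 → f/5.6 → f/6.3 → f/7.1.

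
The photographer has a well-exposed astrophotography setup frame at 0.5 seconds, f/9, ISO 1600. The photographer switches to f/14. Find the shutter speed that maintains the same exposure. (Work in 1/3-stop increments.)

Aperture: f/9 → f/10 → f/11 → f/13 → f/14 — 1 1/3 stops stopped down (darker).
Need 1 1/3 stops brighter from the shutter speed: 0.5 → 0.6 → 0.8 → 1 → 1.3.

1.3 s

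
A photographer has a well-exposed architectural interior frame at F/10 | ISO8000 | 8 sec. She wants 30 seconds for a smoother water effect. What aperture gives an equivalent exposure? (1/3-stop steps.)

f/20

Shutter speed: 8 → 10 → 13 → 15 → 20 → 25 → 30 — 2 stops longer (brighter).
Need 2 stops darker from the aperture: f/10 → f/11 → f/13 → f/14 → f/16 → f/18 → f/20.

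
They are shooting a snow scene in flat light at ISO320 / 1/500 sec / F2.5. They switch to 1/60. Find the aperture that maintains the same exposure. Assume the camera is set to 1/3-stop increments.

f/7.1

Shutter speed: 1/500 → 1/400 → 1/320 → 1/250 → 1/200 → 1/160 → 1/125 → 1/100 → 1/80 → 1/60 — 3 stops slower (brighter).
Need 3 stops darker from the aperture: f/2.5 → f/2.8 → f/3.2 → f/3.5 → f/4 → f/4.5 → f/5 → f/5.6 → f/6.3 → f/7.1.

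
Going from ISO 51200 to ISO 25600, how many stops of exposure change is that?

51200 → 25600 — count the steps: 1 stop.

1 stop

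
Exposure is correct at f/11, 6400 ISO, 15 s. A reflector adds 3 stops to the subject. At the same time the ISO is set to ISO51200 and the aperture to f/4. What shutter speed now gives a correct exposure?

Scene light: 3 stops brighter.
ISO: 6400 → 12800 → 25600 → 51200 — 3 stops raised (brighter).
Aperture: f/11 → f/8 → f/5.6 → f/4 — 3 stops wider (brighter).
Net so far: 9 stops brighter. Shutter speed: 15 → 8 → 4 → 2 → 1 → 1/2 → 1/4 → 1/8 → 1/15 → 1/30.

1/30s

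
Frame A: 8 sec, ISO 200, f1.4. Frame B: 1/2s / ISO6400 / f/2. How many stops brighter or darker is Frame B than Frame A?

same exposure (0 stops)

Aperture: f/1.4 → f/2 — 1 stop stopped down (darker).
Shutter speed: 8 → 4 → 2 → 1 → 1/2 — 4 stops shorter (darker).
ISO: 200 → 400 → 800 → 1600 → 3200 → 6400 — 5 stops higher (brighter).
Net: −1 −4 +5 = 0 stops.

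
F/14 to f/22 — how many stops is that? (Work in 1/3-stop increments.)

f/14 → f/16 → f/18 → f/20 → f/22 — count the steps: 4 third-stops = 1 1/3 stops.

1 1/3 stops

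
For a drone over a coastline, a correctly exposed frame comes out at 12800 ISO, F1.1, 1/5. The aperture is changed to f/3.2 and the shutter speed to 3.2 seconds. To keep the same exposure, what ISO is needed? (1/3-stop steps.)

ISO 6400

Aperture: f/1.1 → f/1.2 → f/1.4 → f/1.6 → f/1.8 → f/2 → f/2.2 → f/2.5 → f/2.8 → f/3.2 — 3 stops narrower (darker).
Shutter speed: 1/5 → 1/4 → 0.3 → 0.4 → 0.5 → 0.6 → 0.8 → 1 → 1.3 → 1.6 → 2 → 2.5 → 3.2 — 4 stops slower (brighter).
Net change so far: 1 stop brighter. Offset with the ISO: 12800 → 10000 → 8000 → 6400.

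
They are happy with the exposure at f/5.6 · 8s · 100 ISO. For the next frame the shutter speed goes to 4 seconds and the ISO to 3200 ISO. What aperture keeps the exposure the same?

f/22

Shutter speed: 8 → 4 — 1 stop faster (darker).
ISO: 100 → 200 → 400 → 800 → 1600 → 3200 — 5 stops raised (brighter).
Net change so far: 4 stops brighter. Offset with the aperture: f/5.6 → f/8 → f/11 → f/16 → f/22.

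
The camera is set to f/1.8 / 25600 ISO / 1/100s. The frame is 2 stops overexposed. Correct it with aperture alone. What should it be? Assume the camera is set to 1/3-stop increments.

Overexposed by 2 stops → need 2 stops darker.
Aperture: f/1.8 → f/2 → f/2.2 → f/2.5 → f/2.8 → f/3.2 → f/3.5.

f/3.5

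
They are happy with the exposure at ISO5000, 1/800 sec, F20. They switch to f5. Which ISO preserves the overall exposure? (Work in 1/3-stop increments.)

ISO 320

Aperture: f/20 → f/18 → f/16 → f/14 → f/13 → f/11 → f/10 → f/9 → f/8 → f/7.1 → f/6.3 → f/5.6 → f/5 — 4 stops opened up (brighter).
Need 4 stops darker from the ISO: 5000 → 4000 → 3200 → 2500 → 2000 → 1600 → 1250 → 1000 → 800 → 640 → 500 → 400 → 320.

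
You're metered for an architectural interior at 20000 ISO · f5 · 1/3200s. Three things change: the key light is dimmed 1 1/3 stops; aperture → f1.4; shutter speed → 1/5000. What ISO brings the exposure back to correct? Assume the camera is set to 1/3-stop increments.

Scene light: 1 1/3 stops darker.
Aperture: f/5 → f/4.5 → f/4 → f/3.5 → f/3.2 → f/2.8 → f/2.5 → f/2.2 → f/2 → f/1.8 → f/1.6 → f/1.4 — 3 2/3 stops larger aperture (brighter).
Shutter speed: 1/3200 → 1/4000 → 1/5000 — 2/3 stop shorter (darker).
Net so far: 1 2/3 stops brighter. ISO: 20000 → 16000 → 12800 → 10000 → 8000 → 6400.

ISO 6400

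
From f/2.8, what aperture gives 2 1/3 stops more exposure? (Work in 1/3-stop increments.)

f/1.2

Aperture: f/2.8 → f/2.5 → f/2.2 → f/2 → f/1.8 → f/1.6 → f/1.4 → f/1.2 — 2 1/3 stops wider (brighter).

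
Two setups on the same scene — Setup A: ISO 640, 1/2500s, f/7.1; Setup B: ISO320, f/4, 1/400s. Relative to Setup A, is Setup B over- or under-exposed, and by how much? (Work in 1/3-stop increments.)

3 1/3 stops brighter

Aperture: f/7.1 → f/6.3 → f/5.6 → f/5 → f/4.5 → f/4 — 1 2/3 stops wider (brighter).
Shutter speed: 1/2500 → 1/2000 → 1/1600 → 1/1250 → 1/1000 → 1/800 → 1/640 → 1/500 → 1/400 — 2 2/3 stops longer (brighter).
ISO: 640 → 500 → 400 → 320 — 1 stop dropped (darker).
Net: +1 2/3 +2 2/3 −1 = +3 1/3 stops.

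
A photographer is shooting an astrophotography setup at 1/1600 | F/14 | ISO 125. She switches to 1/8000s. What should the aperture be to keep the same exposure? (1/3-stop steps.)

f/6.3

Shutter speed: 1/1600 → 1/2000 → 1/2500 → 1/3200 → 1/4000 → 1/5000 → 1/6400 → 1/8000 — 2 1/3 stops shorter (darker).
Need 2 1/3 stops brighter from the aperture: f/14 → f/13 → f/11 → f/10 → f/9 → f/8 → f/7.1 → f/6.3.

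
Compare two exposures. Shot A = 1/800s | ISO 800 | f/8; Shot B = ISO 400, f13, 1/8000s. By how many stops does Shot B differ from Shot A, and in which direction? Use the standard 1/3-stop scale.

Aperture: f/8 → f/9 → f/10 → f/11 → f/13 — 1 1/3 stops smaller aperture (darker).
Shutter speed: 1/800 → 1/1000 → 1/1250 → 1/1600 → 1/2000 → 1/2500 → 1/3200 → 1/4000 → 1/5000 → 1/6400 → 1/8000 — 3 1/3 stops faster (darker).
ISO: 800 → 640 → 500 → 400 — 1 stop lower (darker).
Net: −1 1/3 −3 1/3 −1 = −5 2/3 stops.

5 2/3 stops darker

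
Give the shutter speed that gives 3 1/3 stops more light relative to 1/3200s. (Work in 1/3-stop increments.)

Shutter speed: 1/3200 → 1/2500 → 1/2000 → 1/1600 → 1/1250 → 1/1000 → 1/800 → 1/640 → 1/500 → 1/400 → 1/320 — 3 1/3 stops slower (brighter).

1/320s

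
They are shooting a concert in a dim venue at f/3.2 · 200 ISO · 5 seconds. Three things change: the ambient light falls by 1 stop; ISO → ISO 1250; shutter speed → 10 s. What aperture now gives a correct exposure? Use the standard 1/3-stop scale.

f/8

Scene light: 1 stop darker.
ISO: 200 → 250 → 320 → 400 → 500 → 640 → 800 → 1000 → 1250 — 2 2/3 stops higher (brighter).
Shutter speed: 5 → 6 → 8 → 10 — 1 stop slower (brighter).
Net so far: 2 2/3 stops brighter. Aperture: f/3.2 → f/3.5 → f/4 → f/4.5 → f/5 → f/5.6 → f/6.3 → f/7.1 → f/8.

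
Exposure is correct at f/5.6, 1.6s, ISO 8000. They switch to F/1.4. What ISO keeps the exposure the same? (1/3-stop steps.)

ISO 500

Aperture: f/5.6 → f/5 → f/4.5 → f/4 → f/3.5 → f/3.2 → f/2.8 → f/2.5 → f/2.2 → f/2 → f/1.8 → f/1.6 → f/1.4 — 4 stops opened up (brighter).
Need 4 stops darker from the ISO: 8000 → 6400 → 5000 → 4000 → 3200 → 2500 → 2000 → 1600 → 1250 → 1000 → 800 → 640 → 500.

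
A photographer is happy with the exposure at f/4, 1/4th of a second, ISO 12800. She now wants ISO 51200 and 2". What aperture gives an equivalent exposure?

ISO: 12800 → 25600 → 51200 — 2 stops higher (brighter).
Shutter speed: 1/4 → 1/2 → 1 → 2 — 3 stops slower (brighter).
Net change so far: 5 stops brighter. Offset with the aperture: f/4 → f/5.6 → f/8 → f/11 → f/16 → f/22.

f/22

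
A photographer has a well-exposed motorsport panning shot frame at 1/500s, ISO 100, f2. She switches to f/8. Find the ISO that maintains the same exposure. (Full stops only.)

ISO 1600

Aperture: f/2 → f/2.8 → f/4 → f/5.6 → f/8 — 4 stops stopped down (darker).
Need 4 stops brighter from the ISO: 100 → 200 → 400 → 800 → 1600.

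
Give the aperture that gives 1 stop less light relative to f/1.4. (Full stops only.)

f/2

Aperture: f/1.4 → f/2 — 1 stop smaller aperture (darker).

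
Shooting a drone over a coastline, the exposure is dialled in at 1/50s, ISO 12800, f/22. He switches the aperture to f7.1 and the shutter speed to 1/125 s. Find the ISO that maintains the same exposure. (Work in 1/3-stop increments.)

ISO 3200

Aperture: f/22 → f/20 → f/18 → f/16 → f/14 → f/13 → f/11 → f/10 → f/9 → f/8 → f/7.1 — 3 1/3 stops opened up (brighter).
Shutter speed: 1/50 → 1/60 → 1/80 → 1/100 → 1/125 — 1 1/3 stops faster (darker).
Net change so far: 2 stops brighter. Offset with the ISO: 12800 → 10000 → 8000 → 6400 → 5000 → 4000 → 3200.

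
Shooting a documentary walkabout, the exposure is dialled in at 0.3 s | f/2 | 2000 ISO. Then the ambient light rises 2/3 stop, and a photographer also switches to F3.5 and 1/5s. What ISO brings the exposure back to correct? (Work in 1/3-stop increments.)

ISO 6400

Scene light: 2/3 stop brighter.
Aperture: f/2 → f/2.2 → f/2.5 → f/2.8 → f/3.2 → f/3.5 — 1 2/3 stops stopped down (darker).
Shutter speed: 0.3 → 1/4 → 1/5 — 2/3 stop shorter (darker).
Net so far: 1 2/3 stops darker. ISO: 2000 → 2500 → 3200 → 4000 → 5000 → 6400.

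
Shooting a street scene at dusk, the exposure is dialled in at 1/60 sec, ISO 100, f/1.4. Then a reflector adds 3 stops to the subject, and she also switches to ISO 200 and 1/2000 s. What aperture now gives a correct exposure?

f/1.0

Scene light: 3 stops brighter.
ISO: 100 → 200 — 1 stop raised (brighter).
Shutter speed: 1/60 → 1/125 → 1/250 → 1/500 → 1/1000 → 1/2000 — 5 stops faster (darker).
Net so far: 1 stop darker. Aperture: f/1.4 → f/1.0.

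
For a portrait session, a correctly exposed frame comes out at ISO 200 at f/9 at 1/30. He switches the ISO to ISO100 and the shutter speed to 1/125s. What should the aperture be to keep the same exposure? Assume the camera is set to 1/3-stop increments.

f/3.2

ISO: 200 → 160 → 125 → 100 — 1 stop dropped (darker).
Shutter speed: 1/30 → 1/40 → 1/50 → 1/60 → 1/80 → 1/100 → 1/125 — 2 stops faster (darker).
Net change so far: 3 stops darker. Offset with the aperture: f/9 → f/8 → f/7.1 → f/6.3 → f/5.6 → f/5 → f/4.5 → f/4 → f/3.5 → f/3.2.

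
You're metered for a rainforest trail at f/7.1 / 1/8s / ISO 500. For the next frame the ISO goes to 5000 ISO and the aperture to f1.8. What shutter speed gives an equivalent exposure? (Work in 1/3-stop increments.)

ISO: 500 → 640 → 800 → 1000 → 1250 → 1600 → 2000 → 2500 → 3200 → 4000 → 5000 — 3 1/3 stops higher (brighter).
Aperture: f/7.1 → f/6.3 → f/5.6 → f/5 → f/4.5 → f/4 → f/3.5 → f/3.2 → f/2.8 → f/2.5 → f/2.2 → f/2 → f/1.8 — 4 stops opened up (brighter).
Net change so far: 7 1/3 stops brighter. Offset with the shutter speed: 1/8 → 1/10 → 1/13 → 1/15 → 1/20 → 1/25 → 1/30 → 1/40 → 1/50 → 1/60 → 1/80 → 1/100 → 1/125 → 1/160 → 1/200 → 1/250 → 1/320 → 1/400 → 1/500 → 1/640 → 1/800 → 1/1000 → 1/1250.

1/1250s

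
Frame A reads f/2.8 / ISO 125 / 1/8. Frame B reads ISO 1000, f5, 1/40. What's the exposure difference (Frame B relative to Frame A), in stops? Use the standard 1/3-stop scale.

1 stop darker

Aperture: f/2.8 → f/3.2 → f/3.5 → f/4 → f/4.5 → f/5 — 1 2/3 stops narrower (darker).
Shutter speed: 1/8 → 1/10 → 1/13 → 1/15 → 1/20 → 1/25 → 1/30 → 1/40 — 2 1/3 stops faster (darker).
ISO: 125 → 160 → 200 → 250 → 320 → 400 → 500 → 640 → 800 → 1000 — 3 stops higher (brighter).
Net: −1 2/3 −2 1/3 +3 = −1 stop.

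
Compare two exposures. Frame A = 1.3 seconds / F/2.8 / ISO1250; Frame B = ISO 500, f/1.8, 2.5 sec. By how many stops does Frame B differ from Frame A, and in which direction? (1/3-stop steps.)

1 stop brighter

Aperture: f/2.8 → f/2.5 → f/2.2 → f/2 → f/1.8 — 1 1/3 stops wider (brighter).
Shutter speed: 1.3 → 1.6 → 2 → 2.5 — 1 stop longer (brighter).
ISO: 1250 → 1000 → 800 → 640 → 500 — 1 1/3 stops lower (darker).
Net: +1 1/3 +1 −1 1/3 = +1 stop.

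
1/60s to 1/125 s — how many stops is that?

1 stop

1/60 → 1/125 — count the steps: 1 stop.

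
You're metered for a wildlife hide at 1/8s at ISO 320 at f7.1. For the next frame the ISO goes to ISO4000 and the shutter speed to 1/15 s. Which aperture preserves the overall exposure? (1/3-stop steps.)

f/18

ISO: 320 → 400 → 500 → 640 → 800 → 1000 → 1250 → 1600 → 2000 → 2500 → 3200 → 4000 — 3 2/3 stops higher (brighter).
Shutter speed: 1/8 → 1/10 → 1/13 → 1/15 — 1 stop shorter (darker).
Net change so far: 2 2/3 stops brighter. Offset with the aperture: f/7.1 → f/8 → f/9 → f/10 → f/11 → f/13 → f/14 → f/16 → f/18.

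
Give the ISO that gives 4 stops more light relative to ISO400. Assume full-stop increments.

ISO 6400

ISO: 400 → 800 → 1600 → 3200 → 6400 — 4 stops higher (brighter).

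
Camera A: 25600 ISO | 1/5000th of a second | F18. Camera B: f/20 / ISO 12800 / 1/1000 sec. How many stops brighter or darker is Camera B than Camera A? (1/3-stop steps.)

Aperture: f/18 → f/20 — 1/3 stop stopped down (darker).
Shutter speed: 1/5000 → 1/4000 → 1/3200 → 1/2500 → 1/2000 → 1/1600 → 1/1250 → 1/1000 — 2 1/3 stops longer (brighter).
ISO: 25600 → 20000 → 16000 → 12800 — 1 stop dropped (darker).
Net: −1/3 +2 1/3 −1 = +1 stop.

1 stop brighter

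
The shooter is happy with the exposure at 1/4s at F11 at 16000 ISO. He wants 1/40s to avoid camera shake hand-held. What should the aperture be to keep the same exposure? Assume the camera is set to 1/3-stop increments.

Shutter speed: 1/4 → 1/5 → 1/6 → 1/8 → 1/10 → 1/13 → 1/15 → 1/20 → 1/25 → 1/30 → 1/40 — 3 1/3 stops faster (darker).
Need 3 1/3 stops brighter from the aperture: f/11 → f/10 → f/9 → f/8 → f/7.1 → f/6.3 → f/5.6 → f/5 → f/4.5 → f/4 → f/3.5.

f/3.5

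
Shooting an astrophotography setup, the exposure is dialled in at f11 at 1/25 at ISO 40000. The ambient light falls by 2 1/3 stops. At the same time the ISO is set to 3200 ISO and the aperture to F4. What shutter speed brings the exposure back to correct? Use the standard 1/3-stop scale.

Scene light: 2 1/3 stops darker.
ISO: 40000 → 32000 → 25600 → 20000 → 16000 → 12800 → 10000 → 8000 → 6400 → 5000 → 4000 → 3200 — 3 2/3 stops dropped (darker).
Aperture: f/11 → f/10 → f/9 → f/8 → f/7.1 → f/6.3 → f/5.6 → f/5 → f/4.5 → f/4 — 3 stops opened up (brighter).
Net so far: 3 stops darker. Shutter speed: 1/25 → 1/20 → 1/15 → 1/13 → 1/10 → 1/8 → 1/6 → 1/5 → 1/4 → 0.3.

0.3 s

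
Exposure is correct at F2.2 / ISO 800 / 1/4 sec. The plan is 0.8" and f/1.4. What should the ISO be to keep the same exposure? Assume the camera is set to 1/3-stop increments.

Shutter speed: 1/4 → 0.3 → 0.4 → 0.5 → 0.6 → 0.8 — 1 2/3 stops longer (brighter).
Aperture: f/2.2 → f/2 → f/1.8 → f/1.6 → f/1.4 — 1 1/3 stops wider (brighter).
Net change so far: 3 stops brighter. Offset with the ISO: 800 → 640 → 500 → 400 → 320 → 250 → 200 → 160 → 125 → 100.

ISO 100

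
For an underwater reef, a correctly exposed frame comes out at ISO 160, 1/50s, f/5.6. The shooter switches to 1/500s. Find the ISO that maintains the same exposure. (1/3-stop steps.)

Shutter speed: 1/50 → 1/60 → 1/80 → 1/100 → 1/125 → 1/160 → 1/200 → 1/250 → 1/320 → 1/400 → 1/500 — 3 1/3 stops shorter (darker).
Need 3 1/3 stops brighter from the ISO: 160 → 200 → 250 → 320 → 400 → 500 → 640 → 800 → 1000 → 1250 → 1600.

ISO 1600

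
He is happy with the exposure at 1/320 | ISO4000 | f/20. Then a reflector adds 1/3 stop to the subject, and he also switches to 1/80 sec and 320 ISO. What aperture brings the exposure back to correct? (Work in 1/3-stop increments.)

f/13

Scene light: 1/3 stop brighter.
Shutter speed: 1/320 → 1/250 → 1/200 → 1/160 → 1/125 → 1/100 → 1/80 — 2 stops longer (brighter).
ISO: 4000 → 3200 → 2500 → 2000 → 1600 → 1250 → 1000 → 800 → 640 → 500 → 400 → 320 — 3 2/3 stops lower (darker).
Net so far: 1 1/3 stops darker. Aperture: f/20 → f/18 → f/16 → f/14 → f/13.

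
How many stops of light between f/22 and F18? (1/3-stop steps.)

2/3 stop

f/22 → f/20 → f/18 — count the steps: 2 third-stops = 2/3 stop.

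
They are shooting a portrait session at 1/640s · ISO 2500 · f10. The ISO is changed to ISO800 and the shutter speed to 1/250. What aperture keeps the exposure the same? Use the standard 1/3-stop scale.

f/9

ISO: 2500 → 2000 → 1600 → 1250 → 1000 → 800 — 1 2/3 stops dropped (darker).
Shutter speed: 1/640 → 1/500 → 1/400 → 1/320 → 1/250 — 1 1/3 stops slower (brighter).
Net change so far: 1/3 stop darker. Offset with the aperture: f/10 → f/9.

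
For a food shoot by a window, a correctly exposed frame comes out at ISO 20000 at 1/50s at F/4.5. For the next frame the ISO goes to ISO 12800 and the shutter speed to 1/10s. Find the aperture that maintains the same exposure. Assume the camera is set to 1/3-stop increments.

f/8

ISO: 20000 → 16000 → 12800 — 2/3 stop dropped (darker).
Shutter speed: 1/50 → 1/40 → 1/30 → 1/25 → 1/20 → 1/15 → 1/13 → 1/10 — 2 1/3 stops longer (brighter).
Net change so far: 1 2/3 stops brighter. Offset with the aperture: f/4.5 → f/5 → f/5.6 → f/6.3 → f/7.1 → f/8.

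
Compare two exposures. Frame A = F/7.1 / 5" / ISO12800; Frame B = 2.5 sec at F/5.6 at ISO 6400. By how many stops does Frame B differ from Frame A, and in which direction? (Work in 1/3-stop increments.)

Aperture: f/7.1 → f/6.3 → f/5.6 — 2/3 stop larger aperture (brighter).
Shutter speed: 5 → 4 → 3.2 → 2.5 — 1 stop faster (darker).
ISO: 12800 → 10000 → 8000 → 6400 — 1 stop lower (darker).
Net: +2/3 −1 −1 = −1 1/3 stops.

1 1/3 stops darker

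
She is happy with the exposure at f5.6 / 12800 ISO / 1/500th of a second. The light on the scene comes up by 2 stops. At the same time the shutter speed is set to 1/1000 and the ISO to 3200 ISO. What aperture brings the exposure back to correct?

f/4

Scene light: 2 stops brighter.
Shutter speed: 1/500 → 1/1000 — 1 stop faster (darker).
ISO: 12800 → 6400 → 3200 — 2 stops lower (darker).
Net so far: 1 stop darker. Aperture: f/5.6 → f/4.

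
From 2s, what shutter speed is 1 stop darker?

1 s

Shutter speed: 2 → 1 — 1 stop faster (darker).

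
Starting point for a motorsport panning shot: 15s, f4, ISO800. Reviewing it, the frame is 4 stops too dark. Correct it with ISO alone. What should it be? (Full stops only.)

Underexposed by 4 stops → need 4 stops brighter.
ISO: 800 → 1600 → 3200 → 6400 → 12800.

ISO 12800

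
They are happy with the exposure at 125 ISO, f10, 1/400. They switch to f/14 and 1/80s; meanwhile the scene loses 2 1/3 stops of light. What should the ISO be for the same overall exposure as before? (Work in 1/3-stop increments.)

ISO 250

Scene light: 2 1/3 stops darker.
Aperture: f/10 → f/11 → f/13 → f/14 — 1 stop stopped down (darker).
Shutter speed: 1/400 → 1/320 → 1/250 → 1/200 → 1/160 → 1/125 → 1/100 → 1/80 — 2 1/3 stops slower (brighter).
Net so far: 1 stop darker. ISO: 125 → 160 → 200 → 250.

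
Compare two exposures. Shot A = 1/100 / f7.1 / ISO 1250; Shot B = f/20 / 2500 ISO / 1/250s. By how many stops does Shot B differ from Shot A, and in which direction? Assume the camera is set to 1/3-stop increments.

3 1/3 stops darker

Aperture: f/7.1 → f/8 → f/9 → f/10 → f/11 → f/13 → f/14 → f/16 → f/18 → f/20 — 3 stops smaller aperture (darker).
Shutter speed: 1/100 → 1/125 → 1/160 → 1/200 → 1/250 — 1 1/3 stops shorter (darker).
ISO: 1250 → 1600 → 2000 → 2500 — 1 stop raised (brighter).
Net: −3 −1 1/3 +1 = −3 1/3 stops.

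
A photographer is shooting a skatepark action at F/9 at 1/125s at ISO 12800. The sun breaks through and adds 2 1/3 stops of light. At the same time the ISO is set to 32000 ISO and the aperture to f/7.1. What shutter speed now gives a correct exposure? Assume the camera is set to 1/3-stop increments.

Scene light: 2 1/3 stops brighter.
ISO: 12800 → 16000 → 20000 → 25600 → 32000 — 1 1/3 stops raised (brighter).
Aperture: f/9 → f/8 → f/7.1 — 2/3 stop opened up (brighter).
Net so far: 4 1/3 stops brighter. Shutter speed: 1/125 → 1/160 → 1/200 → 1/250 → 1/320 → 1/400 → 1/500 → 1/640 → 1/800 → 1/1000 → 1/1250 → 1/1600 → 1/2000 → 1/2500.

1/2500s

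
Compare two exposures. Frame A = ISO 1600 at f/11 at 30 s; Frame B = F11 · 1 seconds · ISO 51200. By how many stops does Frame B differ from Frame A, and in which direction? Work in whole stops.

Aperture: unchanged.
Shutter speed: 30 → 15 → 8 → 4 → 2 → 1 — 5 stops faster (darker).
ISO: 1600 → 3200 → 6400 → 12800 → 25600 → 51200 — 5 stops higher (brighter).
Net: −5 +5 = 0 stops.

same exposure (0 stops)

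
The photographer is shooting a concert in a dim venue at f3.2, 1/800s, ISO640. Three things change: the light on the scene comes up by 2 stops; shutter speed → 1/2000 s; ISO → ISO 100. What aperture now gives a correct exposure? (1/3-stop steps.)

Scene light: 2 stops brighter.
Shutter speed: 1/800 → 1/1000 → 1/1250 → 1/1600 → 1/2000 — 1 1/3 stops faster (darker).
ISO: 640 → 500 → 400 → 320 → 250 → 200 → 160 → 125 → 100 — 2 2/3 stops dropped (darker).
Net so far: 2 stops darker. Aperture: f/3.2 → f/2.8 → f/2.5 → f/2.2 → f/2 → f/1.8 → f/1.6.

f/1.6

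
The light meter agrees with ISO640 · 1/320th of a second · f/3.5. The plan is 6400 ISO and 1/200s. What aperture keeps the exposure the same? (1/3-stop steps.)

ISO: 640 → 800 → 1000 → 1250 → 1600 → 2000 → 2500 → 3200 → 4000 → 5000 → 6400 — 3 1/3 stops raised (brighter).
Shutter speed: 1/320 → 1/250 → 1/200 — 2/3 stop longer (brighter).
Net change so far: 4 stops brighter. Offset with the aperture: f/3.5 → f/4 → f/4.5 → f/5 → f/5.6 → f/6.3 → f/7.1 → f/8 → f/9 → f/10 → f/11 → f/13 → f/14.

f/14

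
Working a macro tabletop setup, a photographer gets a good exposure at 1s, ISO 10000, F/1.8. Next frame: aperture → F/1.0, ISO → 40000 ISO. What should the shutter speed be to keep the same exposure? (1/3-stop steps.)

Aperture: f/1.8 → f/1.6 → f/1.4 → f/1.2 → f/1.1 → f/1.0 — 1 2/3 stops opened up (brighter).
ISO: 10000 → 12800 → 16000 → 20000 → 25600 → 32000 → 40000 — 2 stops raised (brighter).
Net change so far: 3 2/3 stops brighter. Offset with the shutter speed: 1 → 0.8 → 0.6 → 0.5 → 0.4 → 0.3 → 1/4 → 1/5 → 1/6 → 1/8 → 1/10 → 1/13.

1/13s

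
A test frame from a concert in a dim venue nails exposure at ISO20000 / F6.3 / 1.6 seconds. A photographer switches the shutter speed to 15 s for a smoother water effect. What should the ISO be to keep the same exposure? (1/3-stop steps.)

Shutter speed: 1.6 → 2 → 2.5 → 3.2 → 4 → 5 → 6 → 8 → 10 → 13 → 15 — 3 1/3 stops slower (brighter).
Need 3 1/3 stops darker from the ISO: 20000 → 16000 → 12800 → 10000 → 8000 → 6400 → 5000 → 4000 → 3200 → 2500 → 2000.

ISO 2000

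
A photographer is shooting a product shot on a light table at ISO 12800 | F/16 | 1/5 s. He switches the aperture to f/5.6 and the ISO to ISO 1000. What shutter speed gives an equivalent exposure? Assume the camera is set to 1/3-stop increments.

0.3 s

Aperture: f/16 → f/14 → f/13 → f/11 → f/10 → f/9 → f/8 → f/7.1 → f/6.3 → f/5.6 — 3 stops wider (brighter).
ISO: 12800 → 10000 → 8000 → 6400 → 5000 → 4000 → 3200 → 2500 → 2000 → 1600 → 1250 → 1000 — 3 2/3 stops dropped (darker).
Net change so far: 2/3 stop darker. Offset with the shutter speed: 1/5 → 1/4 → 0.3.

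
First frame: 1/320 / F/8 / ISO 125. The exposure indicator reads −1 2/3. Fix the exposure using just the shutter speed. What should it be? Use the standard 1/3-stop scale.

Underexposed by 1 2/3 stops → need 1 2/3 stops brighter.
Shutter speed: 1/320 → 1/250 → 1/200 → 1/160 → 1/125 → 1/100.

1/100s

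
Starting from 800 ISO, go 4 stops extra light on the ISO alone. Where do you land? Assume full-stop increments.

ISO: 800 → 1600 → 3200 → 6400 → 12800 — 4 stops raised (brighter).

ISO 12800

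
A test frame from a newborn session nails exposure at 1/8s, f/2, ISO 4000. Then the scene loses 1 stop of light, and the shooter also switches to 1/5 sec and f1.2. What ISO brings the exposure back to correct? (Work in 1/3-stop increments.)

Scene light: 1 stop darker.
Shutter speed: 1/8 → 1/6 → 1/5 — 2/3 stop slower (brighter).
Aperture: f/2 → f/1.8 → f/1.6 → f/1.4 → f/1.2 — 1 1/3 stops wider (brighter).
Net so far: 1 stop brighter. ISO: 4000 → 3200 → 2500 → 2000.

ISO 2000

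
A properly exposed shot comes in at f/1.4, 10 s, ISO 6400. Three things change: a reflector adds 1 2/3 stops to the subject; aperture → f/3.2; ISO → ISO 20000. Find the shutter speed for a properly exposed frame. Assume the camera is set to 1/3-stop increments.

Scene light: 1 2/3 stops brighter.
Aperture: f/1.4 → f/1.6 → f/1.8 → f/2 → f/2.2 → f/2.5 → f/2.8 → f/3.2 — 2 1/3 stops stopped down (darker).
ISO: 6400 → 8000 → 10000 → 12800 → 16000 → 20000 — 1 2/3 stops raised (brighter).
Net so far: 1 stop brighter. Shutter speed: 10 → 8 → 6 → 5.

5 s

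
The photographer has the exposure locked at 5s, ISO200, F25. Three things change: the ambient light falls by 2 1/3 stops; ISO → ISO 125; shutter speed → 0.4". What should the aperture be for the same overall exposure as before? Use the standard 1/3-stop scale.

f/2.5

Scene light: 2 1/3 stops darker.
ISO: 200 → 160 → 125 — 2/3 stop lower (darker).
Shutter speed: 5 → 4 → 3.2 → 2.5 → 2 → 1.6 → 1.3 → 1 → 0.8 → 0.6 → 0.5 → 0.4 — 3 2/3 stops faster (darker).
Net so far: 6 2/3 stops darker. Aperture: f/25 → f/22 → f/20 → f/18 → f/16 → f/14 → f/13 → f/11 → f/10 → f/9 → f/8 → f/7.1 → f/6.3 → f/5.6 → f/5 → f/4.5 → f/4 → f/3.5 → f/3.2 → f/2.8 → f/2.5.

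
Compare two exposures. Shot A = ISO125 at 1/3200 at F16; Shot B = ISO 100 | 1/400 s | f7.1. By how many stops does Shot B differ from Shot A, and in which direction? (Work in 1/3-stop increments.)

5 stops brighter

Aperture: f/16 → f/14 → f/13 → f/11 → f/10 → f/9 → f/8 → f/7.1 — 2 1/3 stops wider (brighter).
Shutter speed: 1/3200 → 1/2500 → 1/2000 → 1/1600 → 1/1250 → 1/1000 → 1/800 → 1/640 → 1/500 → 1/400 — 3 stops longer (brighter).
ISO: 125 → 100 — 1/3 stop dropped (darker).
Net: +2 1/3 +3 −1/3 = +5 stops.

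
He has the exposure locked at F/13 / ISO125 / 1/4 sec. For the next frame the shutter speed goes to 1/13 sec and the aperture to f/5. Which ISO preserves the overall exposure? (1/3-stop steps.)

ISO 64

Shutter speed: 1/4 → 1/5 → 1/6 → 1/8 → 1/10 → 1/13 — 1 2/3 stops faster (darker).
Aperture: f/13 → f/11 → f/10 → f/9 → f/8 → f/7.1 → f/6.3 → f/5.6 → f/5 — 2 2/3 stops opened up (brighter).
Net change so far: 1 stop brighter. Offset with the ISO: 125 → 100 → 80 → 64.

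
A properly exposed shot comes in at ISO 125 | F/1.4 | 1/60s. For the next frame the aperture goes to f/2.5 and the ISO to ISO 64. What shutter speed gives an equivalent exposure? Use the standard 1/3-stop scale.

1/10s

Aperture: f/1.4 → f/1.6 → f/1.8 → f/2 → f/2.2 → f/2.5 — 1 2/3 stops narrower (darker).
ISO: 125 → 100 → 80 → 64 — 1 stop lower (darker).
Net change so far: 2 2/3 stops darker. Offset with the shutter speed: 1/60 → 1/50 → 1/40 → 1/30 → 1/25 → 1/20 → 1/15 → 1/13 → 1/10.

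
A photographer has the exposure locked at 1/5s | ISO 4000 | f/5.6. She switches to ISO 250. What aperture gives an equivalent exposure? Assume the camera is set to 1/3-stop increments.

ISO: 4000 → 3200 → 2500 → 2000 → 1600 → 1250 → 1000 → 800 → 640 → 500 → 400 → 320 → 250 — 4 stops dropped (darker).
Need 4 stops brighter from the aperture: f/5.6 → f/5 → f/4.5 → f/4 → f/3.5 → f/3.2 → f/2.8 → f/2.5 → f/2.2 → f/2 → f/1.8 → f/1.6 → f/1.4.

f/1.4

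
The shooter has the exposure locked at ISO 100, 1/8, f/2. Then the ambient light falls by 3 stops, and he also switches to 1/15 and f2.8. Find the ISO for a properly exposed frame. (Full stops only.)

Scene light: 3 stops darker.
Shutter speed: 1/8 → 1/15 — 1 stop faster (darker).
Aperture: f/2 → f/2.8 — 1 stop narrower (darker).
Net so far: 5 stops darker. ISO: 100 → 200 → 400 → 800 → 1600 → 3200.

ISO 3200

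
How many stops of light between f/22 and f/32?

1 stop

f/22 → f/32 — count the steps: 1 stop.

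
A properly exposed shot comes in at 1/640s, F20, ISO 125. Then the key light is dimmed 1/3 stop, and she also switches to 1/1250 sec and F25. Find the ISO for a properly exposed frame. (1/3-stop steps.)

ISO 500

Scene light: 1/3 stop darker.
Shutter speed: 1/640 → 1/800 → 1/1000 → 1/1250 — 1 stop shorter (darker).
Aperture: f/20 → f/22 → f/25 — 2/3 stop stopped down (darker).
Net so far: 2 stops darker. ISO: 125 → 160 → 200 → 250 → 320 → 400 → 500.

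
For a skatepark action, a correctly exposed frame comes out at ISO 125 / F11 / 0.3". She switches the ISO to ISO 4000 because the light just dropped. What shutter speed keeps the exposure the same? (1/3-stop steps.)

ISO: 125 → 160 → 200 → 250 → 320 → 400 → 500 → 640 → 800 → 1000 → 1250 → 1600 → 2000 → 2500 → 3200 → 4000 — 5 stops higher (brighter).
Need 5 stops darker from the shutter speed: 0.3 → 1/4 → 1/5 → 1/6 → 1/8 → 1/10 → 1/13 → 1/15 → 1/20 → 1/25 → 1/30 → 1/40 → 1/50 → 1/60 → 1/80 → 1/100.

1/100s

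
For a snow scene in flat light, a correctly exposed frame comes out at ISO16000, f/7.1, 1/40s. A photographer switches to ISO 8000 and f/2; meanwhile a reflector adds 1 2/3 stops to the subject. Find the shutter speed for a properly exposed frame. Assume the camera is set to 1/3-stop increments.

1/800s

Scene light: 1 2/3 stops brighter.
ISO: 16000 → 12800 → 10000 → 8000 — 1 stop lower (darker).
Aperture: f/7.1 → f/6.3 → f/5.6 → f/5 → f/4.5 → f/4 → f/3.5 → f/3.2 → f/2.8 → f/2.5 → f/2.2 → f/2 — 3 2/3 stops wider (brighter).
Net so far: 4 1/3 stops brighter. Shutter speed: 1/40 → 1/50 → 1/60 → 1/80 → 1/100 → 1/125 → 1/160 → 1/200 → 1/250 → 1/320 → 1/400 → 1/500 → 1/640 → 1/800.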